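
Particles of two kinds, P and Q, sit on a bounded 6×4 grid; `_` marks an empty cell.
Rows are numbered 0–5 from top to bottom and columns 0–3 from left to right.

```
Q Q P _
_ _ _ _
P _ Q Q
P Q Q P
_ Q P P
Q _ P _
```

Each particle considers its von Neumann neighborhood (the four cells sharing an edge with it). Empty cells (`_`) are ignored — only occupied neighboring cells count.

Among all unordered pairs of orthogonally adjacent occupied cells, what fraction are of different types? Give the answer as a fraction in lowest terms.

2/5

Scan each occupied cell's neighbors to the right and below so each pair is counted once.
Row 0: Q(0,0)–Q(0,1)= Q(0,1)–P(0,2)≠  → 1/2 unlike.
Row 2: P(2,0)–P(3,0)= Q(2,2)–Q(2,3)= Q(2,2)–Q(3,2)= Q(2,3)–P(3,3)≠  → 1/4 unlike.
Row 3: P(3,0)–Q(3,1)≠ Q(3,1)–Q(3,2)= Q(3,1)–Q(4,1)= Q(3,2)–P(3,3)≠ Q(3,2)–P(4,2)≠ P(3,3)–P(4,3)=  → 3/6 unlike.
Row 4: Q(4,1)–P(4,2)≠ P(4,2)–P(4,3)= P(4,2)–P(5,2)=  → 1/3 unlike.
Total adjacent occupied pairs: 15; unlike-type pairs: 6.
6/15 reduces to 2/5.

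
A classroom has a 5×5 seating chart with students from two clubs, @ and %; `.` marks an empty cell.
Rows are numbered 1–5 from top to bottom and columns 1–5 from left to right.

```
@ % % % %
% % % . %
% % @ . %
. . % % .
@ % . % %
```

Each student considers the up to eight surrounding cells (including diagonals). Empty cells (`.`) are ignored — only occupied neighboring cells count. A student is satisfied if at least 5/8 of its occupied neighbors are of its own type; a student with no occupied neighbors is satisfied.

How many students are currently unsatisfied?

4

Row 1: (1,1)@ 0/3 unhappy · (1,2)% 4/5 ok · (1,3)% 4/4 ok · (1,4)% 4/4 ok · (1,5)% 2/2 ok
Row 2: (2,1)% 4/5 ok · (2,2)% 6/8 ok · (2,3)% 5/6 ok · (2,5)% 3/3 ok
Row 3: (3,1)% 3/3 ok · (3,2)% 5/6 ok · (3,3)@ 0/5 unhappy · (3,5)% 2/2 ok
Row 4: (4,3)% 4/5 ok · (4,4)% 4/5 ok
Row 5: (5,1)@ 0/1 unhappy · (5,2)% 1/2 unhappy · (5,4)% 3/3 ok · (5,5)% 2/2 ok
Unsatisfied: (1,1), (3,3), (5,1), (5,2) — 4 in total.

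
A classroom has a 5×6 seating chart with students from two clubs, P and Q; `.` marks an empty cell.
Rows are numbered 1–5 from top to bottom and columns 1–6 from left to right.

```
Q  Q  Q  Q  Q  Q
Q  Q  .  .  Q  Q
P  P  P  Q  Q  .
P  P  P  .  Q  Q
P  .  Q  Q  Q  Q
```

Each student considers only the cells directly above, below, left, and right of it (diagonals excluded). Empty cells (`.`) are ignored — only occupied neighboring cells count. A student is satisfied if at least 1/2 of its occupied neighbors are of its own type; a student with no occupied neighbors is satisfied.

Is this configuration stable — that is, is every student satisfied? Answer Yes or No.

Yes

Row 1: (1,1)Q 2/2 ok · (1,2)Q 3/3 ok · (1,3)Q 2/2 ok · (1,4)Q 2/2 ok · (1,5)Q 3/3 ok · (1,6)Q 2/2 ok
Row 2: (2,1)Q 2/3 ok · (2,2)Q 2/3 ok · (2,5)Q 3/3 ok · (2,6)Q 2/2 ok
Row 3: (3,1)P 2/3 ok · (3,2)P 3/4 ok · (3,3)P 2/3 ok · (3,4)Q 1/2 ok · (3,5)Q 3/3 ok
Row 4: (4,1)P 3/3 ok · (4,2)P 3/3 ok · (4,3)P 2/3 ok · (4,5)Q 3/3 ok · (4,6)Q 2/2 ok
Row 5: (5,1)P 1/1 ok · (5,3)Q 1/2 ok · (5,4)Q 2/2 ok · (5,5)Q 3/3 ok · (5,6)Q 2/2 ok
All meet the threshold, so the configuration is stable.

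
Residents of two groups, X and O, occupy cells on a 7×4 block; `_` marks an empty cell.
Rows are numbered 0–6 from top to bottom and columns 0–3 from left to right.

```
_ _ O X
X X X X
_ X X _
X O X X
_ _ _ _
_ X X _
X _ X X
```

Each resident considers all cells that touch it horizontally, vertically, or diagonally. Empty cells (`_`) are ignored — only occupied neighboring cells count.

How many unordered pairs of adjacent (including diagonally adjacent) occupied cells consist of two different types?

8

Scan each occupied cell's neighbors to the right and below (and the two forward diagonals) so each pair is counted once.
Row 0: O(0,2)–X(0,3)≠ O(0,2)–X(1,2)≠ O(0,2)–X(1,3)≠ O(0,2)–X(1,1)≠ X(0,3)–X(1,3)= X(0,3)–X(1,2)=  → 4/6 unlike.
Row 1: X(1,0)–X(1,1)= X(1,0)–X(2,1)= X(1,1)–X(1,2)= X(1,1)–X(2,1)= X(1,1)–X(2,2)= X(1,2)–X(1,3)= X(1,2)–X(2,2)= X(1,2)–X(2,1)= X(1,3)–X(2,2)=  → 0/9 unlike.
Row 2: X(2,1)–X(2,2)= X(2,1)–O(3,1)≠ X(2,1)–X(3,2)= X(2,1)–X(3,0)= X(2,2)–X(3,2)= X(2,2)–X(3,3)= X(2,2)–O(3,1)≠  → 2/7 unlike.
Row 3: X(3,0)–O(3,1)≠ O(3,1)–X(3,2)≠ X(3,2)–X(3,3)=  → 2/3 unlike.
Row 5: X(5,1)–X(5,2)= X(5,1)–X(6,2)= X(5,1)–X(6,0)= X(5,2)–X(6,2)= X(5,2)–X(6,3)=  → 0/5 unlike.
Row 6: X(6,2)–X(6,3)=  → 0/1 unlike.
Total adjacent occupied pairs: 31; unlike-type pairs: 8.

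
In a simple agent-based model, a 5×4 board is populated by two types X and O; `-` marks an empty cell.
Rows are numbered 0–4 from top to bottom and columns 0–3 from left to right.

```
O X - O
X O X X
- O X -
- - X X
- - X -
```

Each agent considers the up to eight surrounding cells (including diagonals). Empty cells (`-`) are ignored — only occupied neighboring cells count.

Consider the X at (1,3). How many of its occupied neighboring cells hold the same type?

Occupied neighbors of (1,3): (0,3)=O, (1,2)=X, (2,2)=X.
Same type (X): 2 of 3.

2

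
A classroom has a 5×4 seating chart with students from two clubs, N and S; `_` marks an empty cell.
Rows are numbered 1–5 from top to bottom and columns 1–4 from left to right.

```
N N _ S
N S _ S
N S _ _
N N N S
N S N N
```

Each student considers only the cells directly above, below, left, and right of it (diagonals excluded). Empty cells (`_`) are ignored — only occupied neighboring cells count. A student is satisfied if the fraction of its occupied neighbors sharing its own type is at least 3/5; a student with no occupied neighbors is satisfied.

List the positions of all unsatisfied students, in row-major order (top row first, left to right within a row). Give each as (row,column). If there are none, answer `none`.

(1,2), (2,2), (3,2), (4,2), (4,4), (5,1), (5,2), (5,4)

(1,1)N 2/2 ok
(1,2)N 1/2 unhappy
(1,4)S 1/1 ok
(2,1)N 2/3 ok
(2,2)S 1/3 unhappy
(2,4)S 1/1 ok
(3,1)N 2/3 ok
(3,2)S 1/3 unhappy
(4,1)N 3/3 ok
(4,2)N 2/4 unhappy
(4,3)N 2/3 ok
(4,4)S 0/2 unhappy
(5,1)N 1/2 unhappy
(5,2)S 0/3 unhappy
(5,3)N 2/3 ok
(5,4)N 1/2 unhappy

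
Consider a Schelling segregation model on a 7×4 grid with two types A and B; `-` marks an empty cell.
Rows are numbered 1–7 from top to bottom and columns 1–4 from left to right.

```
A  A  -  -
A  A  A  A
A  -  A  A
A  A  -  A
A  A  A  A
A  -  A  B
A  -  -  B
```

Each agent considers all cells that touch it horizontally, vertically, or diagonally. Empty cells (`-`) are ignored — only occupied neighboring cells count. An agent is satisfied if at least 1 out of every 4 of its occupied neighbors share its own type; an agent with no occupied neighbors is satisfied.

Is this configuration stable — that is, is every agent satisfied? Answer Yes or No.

Yes

Row 1: (1,1)A 3/3 satisfied · (1,2)A 4/4 satisfied
Row 2: (2,1)A 4/4 satisfied · (2,2)A 6/6 satisfied · (2,3)A 5/5 satisfied · (2,4)A 3/3 satisfied
Row 3: (3,1)A 4/4 satisfied · (3,3)A 6/6 satisfied · (3,4)A 4/4 satisfied
Row 4: (4,1)A 4/4 satisfied · (4,2)A 6/6 satisfied · (4,4)A 4/4 satisfied
Row 5: (5,1)A 4/4 satisfied · (5,2)A 6/6 satisfied · (5,3)A 5/6 satisfied · (5,4)A 3/4 satisfied
Row 6: (6,1)A 3/3 satisfied · (6,3)A 3/5 satisfied · (6,4)B 1/4 satisfied
Row 7: (7,1)A 1/1 satisfied · (7,4)B 1/2 satisfied
All meet the threshold, so the configuration is stable.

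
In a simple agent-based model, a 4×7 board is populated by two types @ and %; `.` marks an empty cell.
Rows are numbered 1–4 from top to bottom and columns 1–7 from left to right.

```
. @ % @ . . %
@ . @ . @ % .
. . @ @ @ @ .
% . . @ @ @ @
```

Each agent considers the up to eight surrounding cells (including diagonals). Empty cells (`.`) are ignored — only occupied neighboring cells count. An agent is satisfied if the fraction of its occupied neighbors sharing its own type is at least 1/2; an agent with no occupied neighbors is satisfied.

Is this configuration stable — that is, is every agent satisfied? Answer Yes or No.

(1,2)@ 2/3 satisfied
(1,3)% 0/3 not
(1,4)@ 2/3 satisfied
(1,7)% 1/1 satisfied
(2,1)@ 1/1 satisfied
(2,3)@ 4/5 satisfied
(2,5)@ 4/5 satisfied
(2,6)% 1/4 not
(3,3)@ 3/3 satisfied
(3,4)@ 6/6 satisfied
(3,5)@ 6/7 satisfied
(3,6)@ 5/6 satisfied
(4,1)% 0/0 satisfied
(4,4)@ 4/4 satisfied
(4,5)@ 5/5 satisfied
(4,6)@ 4/4 satisfied
(4,7)@ 2/2 satisfied
For instance (1,3) has only 0/3 same-type neighbors, below 1/2.

No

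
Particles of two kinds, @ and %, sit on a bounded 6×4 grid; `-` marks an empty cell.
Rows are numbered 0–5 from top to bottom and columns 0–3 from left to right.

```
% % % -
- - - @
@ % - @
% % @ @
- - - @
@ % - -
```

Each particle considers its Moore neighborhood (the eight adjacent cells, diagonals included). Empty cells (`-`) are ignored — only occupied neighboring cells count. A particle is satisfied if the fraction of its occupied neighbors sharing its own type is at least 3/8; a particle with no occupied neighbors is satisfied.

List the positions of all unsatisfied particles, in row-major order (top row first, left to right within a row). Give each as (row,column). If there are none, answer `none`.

(2,0), (5,0), (5,1)

Row 0: (0,0)% 1/1 ok · (0,1)% 2/2 ok · (0,2)% 1/2 ok
Row 1: (1,3)@ 1/2 ok
Row 2: (2,0)@ 0/3 unhappy · (2,1)% 2/4 ok · (2,3)@ 3/3 ok
Row 3: (3,0)% 2/3 ok · (3,1)% 2/4 ok · (3,2)@ 3/5 ok · (3,3)@ 3/3 ok
Row 4: (4,3)@ 2/2 ok
Row 5: (5,0)@ 0/1 unhappy · (5,1)% 0/1 unhappy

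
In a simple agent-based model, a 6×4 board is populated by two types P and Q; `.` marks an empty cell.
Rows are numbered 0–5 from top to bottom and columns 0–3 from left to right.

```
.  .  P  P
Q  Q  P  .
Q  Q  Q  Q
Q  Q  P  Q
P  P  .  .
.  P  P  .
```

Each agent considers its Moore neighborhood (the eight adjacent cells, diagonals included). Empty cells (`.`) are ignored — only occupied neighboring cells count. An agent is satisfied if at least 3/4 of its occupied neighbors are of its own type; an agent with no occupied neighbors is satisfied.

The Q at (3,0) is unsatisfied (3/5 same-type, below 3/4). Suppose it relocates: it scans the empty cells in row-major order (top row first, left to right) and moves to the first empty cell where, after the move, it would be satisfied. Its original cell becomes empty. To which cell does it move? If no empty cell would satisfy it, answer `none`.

(0,0)

Vacating (3,0). Empty cells in order:
  (0,0): 2/2 same-type → satisfied — stop here.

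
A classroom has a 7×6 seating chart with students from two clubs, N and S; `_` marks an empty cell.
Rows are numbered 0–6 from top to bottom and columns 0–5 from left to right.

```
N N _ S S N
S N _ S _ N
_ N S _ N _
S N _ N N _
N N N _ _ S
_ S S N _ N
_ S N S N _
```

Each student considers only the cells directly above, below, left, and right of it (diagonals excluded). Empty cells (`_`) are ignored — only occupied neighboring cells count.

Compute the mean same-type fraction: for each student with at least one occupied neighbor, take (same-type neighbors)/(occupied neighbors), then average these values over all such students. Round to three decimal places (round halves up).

(0,0)N 1/2
(0,1)N 2/2
(0,3)S 2/2
(0,4)S 1/2
(0,5)N 1/2
(1,0)S 0/2
(1,1)N 2/3
(1,3)S 1/1
(1,5)N 1/1
(2,1)N 2/3
(2,2)S 0/1
(2,4)N 1/1
(3,0)S 0/2
(3,1)N 2/3
(3,3)N 1/1
(3,4)N 2/2
(4,0)N 1/2
(4,1)N 3/4
(4,2)N 1/2
(4,5)S 0/1
(5,1)S 2/3
(5,2)S 1/4
(5,3)N 0/2
(5,5)N 0/1
(6,1)S 1/2
(6,2)N 0/3
(6,3)S 0/3
(6,4)N 0/1
Sum over 28 students: 1/2 + 2/2 + 2/2 + 1/2 + 1/2 + 0/2 + 2/3 + 1/1 + 1/1 + 2/3 + 0/1 + 1/1 + 0/2 + 2/3 + 1/1 + 2/2 + 1/2 + 3/4 + 1/2 + 0/1 + 2/3 + 1/4 + 0/2 + 0/1 + 1/2 + 0/3 + 0/3 + 0/1 = 41/3; mean = 41/3 ÷ 28 = 41/84 = 0.488095… → 0.488.

0.488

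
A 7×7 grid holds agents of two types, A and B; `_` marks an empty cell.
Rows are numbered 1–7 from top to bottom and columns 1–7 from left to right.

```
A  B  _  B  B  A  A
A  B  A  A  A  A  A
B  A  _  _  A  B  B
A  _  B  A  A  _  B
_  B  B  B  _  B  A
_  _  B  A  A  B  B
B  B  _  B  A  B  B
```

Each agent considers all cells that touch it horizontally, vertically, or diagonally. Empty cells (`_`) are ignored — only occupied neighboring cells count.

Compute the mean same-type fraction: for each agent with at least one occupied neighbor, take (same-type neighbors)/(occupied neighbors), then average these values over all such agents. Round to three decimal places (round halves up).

(1,1)A 1/3
(1,2)B 1/4
(1,4)B 1/4
(1,5)B 1/5
(1,6)A 4/5
(1,7)A 3/3
(2,1)A 2/5
(2,2)B 2/6
(2,3)A 2/5
(2,4)A 3/5
(2,5)A 4/7
(2,6)A 5/8
(2,7)A 3/5
(3,1)B 1/4
(3,2)A 3/6
(3,5)A 5/6
(3,6)B 2/7
(3,7)B 2/4
(4,1)A 1/3
(4,3)B 3/5
(4,4)A 2/5
(4,5)A 2/5
(4,7)B 3/4
(5,2)B 3/4
(5,3)B 4/6
(5,4)B 3/7
(5,6)B 3/6
(5,7)A 0/4
(6,3)B 5/6
(6,4)A 2/6
(6,5)A 2/7
(6,6)B 4/7
(6,7)B 4/5
(7,1)B 1/1
(7,2)B 2/2
(7,4)B 1/4
(7,5)A 2/5
(7,6)B 3/5
(7,7)B 3/3
Sum over 39 agents: 1/3 + 1/4 + 1/4 + 1/5 + 4/5 + 3/3 + 2/5 + 2/6 + 2/5 + 3/5 + 4/7 + 5/8 + 3/5 + 1/4 + 3/6 + 5/6 + 2/7 + 2/4 + 1/3 + 3/5 + 2/5 + 2/5 + 3/4 + 3/4 + 4/6 + 3/7 + 3/6 + 0/4 + 5/6 + 2/6 + 2/7 + 4/7 + 4/5 + 1/1 + 2/2 + 1/4 + 2/5 + 3/5 + 3/3 = 17333/840; mean = 17333/840 ÷ 39 = 17333/32760 = 0.529090… → 0.529.

0.529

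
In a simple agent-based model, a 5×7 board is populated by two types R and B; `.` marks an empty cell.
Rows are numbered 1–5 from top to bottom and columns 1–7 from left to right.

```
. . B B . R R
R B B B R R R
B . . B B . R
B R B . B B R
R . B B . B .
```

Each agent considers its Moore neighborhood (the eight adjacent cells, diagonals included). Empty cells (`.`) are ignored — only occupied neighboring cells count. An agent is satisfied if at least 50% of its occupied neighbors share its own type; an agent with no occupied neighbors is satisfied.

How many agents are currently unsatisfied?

5

(1,3)B 4/4 ok
(1,4)B 3/4 ok
(1,6)R 4/4 ok
(1,7)R 3/3 ok
(2,1)R 0/2 unhappy
(2,2)B 3/4 ok
(2,3)B 5/5 ok
(2,4)B 5/6 ok
(2,5)R 2/6 unhappy
(2,6)R 5/6 ok
(2,7)R 4/4 ok
(3,1)B 2/4 ok
(3,4)B 5/6 ok
(3,5)B 4/6 ok
(3,7)R 3/4 ok
(4,1)B 1/3 unhappy
(4,2)R 1/5 unhappy
(4,3)B 3/4 ok
(4,5)B 5/5 ok
(4,6)B 3/5 ok
(4,7)R 1/3 unhappy
(5,1)R 1/2 ok
(5,3)B 2/3 ok
(5,4)B 3/3 ok
(5,6)B 2/3 ok
Unsatisfied: (2,1), (2,5), (4,1), (4,2), (4,7) — 5 in total.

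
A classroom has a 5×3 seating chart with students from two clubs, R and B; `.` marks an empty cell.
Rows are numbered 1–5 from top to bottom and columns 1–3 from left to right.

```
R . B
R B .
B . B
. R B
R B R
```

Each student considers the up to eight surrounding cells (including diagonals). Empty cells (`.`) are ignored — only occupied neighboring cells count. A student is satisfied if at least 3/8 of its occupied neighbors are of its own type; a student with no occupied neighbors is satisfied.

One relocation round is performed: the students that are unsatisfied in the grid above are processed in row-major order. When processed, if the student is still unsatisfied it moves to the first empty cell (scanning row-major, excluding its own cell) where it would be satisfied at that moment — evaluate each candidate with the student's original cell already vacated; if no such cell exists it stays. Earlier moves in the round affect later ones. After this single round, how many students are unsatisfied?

Initially unsatisfied (in order): (2,1), (3,1), (4,2), (5,2), (5,3).
  (2,1) → (4,1).
  (3,1) → (1,2).
  (4,2): now satisfied by earlier moves; stays.
  (5,2) → (2,1).
  (5,3): now satisfied by earlier moves; stays.
Resulting grid:
R B B
B B .
. . B
R R B
R . R
Unsatisfied now: (1,1), (4,3).

2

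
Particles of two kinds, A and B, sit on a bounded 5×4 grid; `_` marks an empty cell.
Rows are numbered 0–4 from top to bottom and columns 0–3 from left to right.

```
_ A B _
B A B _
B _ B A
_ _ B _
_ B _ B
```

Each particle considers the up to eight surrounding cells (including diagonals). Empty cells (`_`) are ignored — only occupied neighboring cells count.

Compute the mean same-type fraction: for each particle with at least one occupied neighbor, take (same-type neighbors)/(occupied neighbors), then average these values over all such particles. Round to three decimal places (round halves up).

0.476

Row 0: (0,1)A 1/4 · (0,2)B 1/3
Row 1: (1,0)B 1/3 · (1,1)A 1/6 · (1,2)B 2/5
Row 2: (2,0)B 1/2 · (2,2)B 2/4 · (2,3)A 0/3
Row 3: (3,2)B 3/4
Row 4: (4,1)B 1/1 · (4,3)B 1/1
Sum over 11 particles: 1/4 + 1/3 + 1/3 + 1/6 + 2/5 + 1/2 + 2/4 + 0/3 + 3/4 + 1/1 + 1/1 = 157/30; mean = 157/30 ÷ 11 = 157/330 = 0.475757… → 0.476.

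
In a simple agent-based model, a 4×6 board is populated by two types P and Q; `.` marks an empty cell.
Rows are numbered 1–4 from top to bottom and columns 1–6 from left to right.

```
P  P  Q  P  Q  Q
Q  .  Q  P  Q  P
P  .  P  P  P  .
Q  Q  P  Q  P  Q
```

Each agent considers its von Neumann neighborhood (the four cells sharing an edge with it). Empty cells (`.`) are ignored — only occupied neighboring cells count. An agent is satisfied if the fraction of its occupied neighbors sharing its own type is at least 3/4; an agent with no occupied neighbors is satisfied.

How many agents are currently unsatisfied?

20

(1,1)P 1/2 ✗
(1,2)P 1/2 ✗
(1,3)Q 1/3 ✗
(1,4)P 1/3 ✗
(1,5)Q 2/3 ✗
(1,6)Q 1/2 ✗
(2,1)Q 0/2 ✗
(2,3)Q 1/3 ✗
(2,4)P 2/4 ✗
(2,5)Q 1/4 ✗
(2,6)P 0/2 ✗
(3,1)P 0/2 ✗
(3,3)P 2/3 ✗
(3,4)P 3/4 ✓
(3,5)P 2/3 ✗
(4,1)Q 1/2 ✗
(4,2)Q 1/2 ✗
(4,3)P 1/3 ✗
(4,4)Q 0/3 ✗
(4,5)P 1/3 ✗
(4,6)Q 0/1 ✗
Unsatisfied: (1,1), (1,2), (1,3), (1,4), (1,5), (1,6), (2,1), (2,3), (2,4), (2,5), (2,6), (3,1), (3,3), (3,5), (4,1), (4,2), (4,3), (4,4), (4,5), (4,6) — 20 in total.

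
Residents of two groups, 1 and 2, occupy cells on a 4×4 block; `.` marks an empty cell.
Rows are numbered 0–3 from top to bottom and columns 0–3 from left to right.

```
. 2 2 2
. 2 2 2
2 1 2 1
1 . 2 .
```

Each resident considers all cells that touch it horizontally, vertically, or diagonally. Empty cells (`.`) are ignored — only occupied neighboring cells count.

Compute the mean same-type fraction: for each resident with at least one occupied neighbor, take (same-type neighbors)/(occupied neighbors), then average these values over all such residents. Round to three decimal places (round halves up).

(0,1)2 3/3
(0,2)2 5/5
(0,3)2 3/3
(1,1)2 5/6
(1,2)2 6/8
(1,3)2 4/5
(2,0)2 1/3
(2,1)1 1/6
(2,2)2 4/6
(2,3)1 0/4
(3,0)1 1/2
(3,2)2 1/3
Sum over 12 residents: 3/3 + 5/5 + 3/3 + 5/6 + 6/8 + 4/5 + 1/3 + 1/6 + 4/6 + 0/4 + 1/2 + 1/3 = 443/60; mean = 443/60 ÷ 12 = 443/720 = 0.615277… → 0.615.

0.615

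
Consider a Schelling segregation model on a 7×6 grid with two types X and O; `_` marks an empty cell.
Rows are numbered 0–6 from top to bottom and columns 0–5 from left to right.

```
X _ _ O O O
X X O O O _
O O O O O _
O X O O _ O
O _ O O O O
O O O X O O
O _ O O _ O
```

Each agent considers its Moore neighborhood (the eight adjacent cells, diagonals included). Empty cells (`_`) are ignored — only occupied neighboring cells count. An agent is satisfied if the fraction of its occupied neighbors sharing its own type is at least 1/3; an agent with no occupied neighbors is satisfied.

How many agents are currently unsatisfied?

Row 0: (0,0)X 2/2 ✓ · (0,3)O 4/4 ✓ · (0,4)O 4/4 ✓ · (0,5)O 2/2 ✓
Row 1: (1,0)X 2/4 ✓ · (1,1)X 2/6 ✓ · (1,2)O 5/6 ✓ · (1,3)O 7/7 ✓ · (1,4)O 6/6 ✓
Row 2: (2,0)O 2/5 ✓ · (2,1)O 5/8 ✓ · (2,2)O 6/8 ✓ · (2,3)O 7/7 ✓ · (2,4)O 5/5 ✓
Row 3: (3,0)O 3/4 ✓ · (3,1)X 0/7 ✗ · (3,2)O 6/7 ✓ · (3,3)O 7/7 ✓ · (3,5)O 3/3 ✓
Row 4: (4,0)O 3/4 ✓ · (4,2)O 5/7 ✓ · (4,3)O 6/7 ✓ · (4,4)O 6/7 ✓ · (4,5)O 4/4 ✓
Row 5: (5,0)O 3/3 ✓ · (5,1)O 6/6 ✓ · (5,2)O 5/6 ✓ · (5,3)X 0/7 ✗ · (5,4)O 6/7 ✓ · (5,5)O 4/4 ✓
Row 6: (6,0)O 2/2 ✓ · (6,2)O 3/4 ✓ · (6,3)O 3/4 ✓ · (6,5)O 2/2 ✓
Unsatisfied: (3,1), (5,3) — 2 in total.

2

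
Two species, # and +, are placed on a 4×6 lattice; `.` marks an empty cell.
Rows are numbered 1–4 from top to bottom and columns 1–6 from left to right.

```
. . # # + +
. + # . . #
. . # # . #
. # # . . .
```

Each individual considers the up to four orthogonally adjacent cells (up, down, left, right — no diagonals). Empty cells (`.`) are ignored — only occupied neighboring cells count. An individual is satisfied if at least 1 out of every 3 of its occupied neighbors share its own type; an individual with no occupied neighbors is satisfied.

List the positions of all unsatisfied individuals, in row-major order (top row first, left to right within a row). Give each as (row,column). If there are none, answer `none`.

(1,3)# 2/2 ok
(1,4)# 1/2 ok
(1,5)+ 1/2 ok
(1,6)+ 1/2 ok
(2,2)+ 0/1 unhappy
(2,3)# 2/3 ok
(2,6)# 1/2 ok
(3,3)# 3/3 ok
(3,4)# 1/1 ok
(3,6)# 1/1 ok
(4,2)# 1/1 ok
(4,3)# 2/2 ok

(2,2)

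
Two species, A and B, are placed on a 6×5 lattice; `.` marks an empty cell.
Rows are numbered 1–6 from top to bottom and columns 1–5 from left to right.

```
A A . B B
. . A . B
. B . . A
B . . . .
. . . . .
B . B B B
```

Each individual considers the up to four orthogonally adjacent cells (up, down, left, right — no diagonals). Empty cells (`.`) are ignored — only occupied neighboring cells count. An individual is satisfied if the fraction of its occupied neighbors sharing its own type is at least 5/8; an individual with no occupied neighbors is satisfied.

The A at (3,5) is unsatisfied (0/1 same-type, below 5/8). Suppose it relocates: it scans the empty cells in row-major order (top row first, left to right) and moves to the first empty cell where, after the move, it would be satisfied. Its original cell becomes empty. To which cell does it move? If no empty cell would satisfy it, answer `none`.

(1,3)

Vacating (3,5). Empty cells in order:
  (1,3): 2/3 same-type → satisfied — stop here.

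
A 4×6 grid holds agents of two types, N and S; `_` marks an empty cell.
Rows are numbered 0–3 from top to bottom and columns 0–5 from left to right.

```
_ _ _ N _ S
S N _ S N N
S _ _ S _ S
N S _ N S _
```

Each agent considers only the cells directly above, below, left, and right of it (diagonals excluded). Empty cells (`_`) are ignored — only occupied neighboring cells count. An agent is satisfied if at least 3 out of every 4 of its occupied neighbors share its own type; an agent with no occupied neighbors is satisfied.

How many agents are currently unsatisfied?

14

(0,3)N 0/1 unhappy
(0,5)S 0/1 unhappy
(1,0)S 1/2 unhappy
(1,1)N 0/1 unhappy
(1,3)S 1/3 unhappy
(1,4)N 1/2 unhappy
(1,5)N 1/3 unhappy
(2,0)S 1/2 unhappy
(2,3)S 1/2 unhappy
(2,5)S 0/1 unhappy
(3,0)N 0/2 unhappy
(3,1)S 0/1 unhappy
(3,3)N 0/2 unhappy
(3,4)S 0/1 unhappy
Unsatisfied: (0,3), (0,5), (1,0), (1,1), (1,3), (1,4), (1,5), (2,0), (2,3), (2,5), (3,0), (3,1), (3,3), (3,4) — 14 in total.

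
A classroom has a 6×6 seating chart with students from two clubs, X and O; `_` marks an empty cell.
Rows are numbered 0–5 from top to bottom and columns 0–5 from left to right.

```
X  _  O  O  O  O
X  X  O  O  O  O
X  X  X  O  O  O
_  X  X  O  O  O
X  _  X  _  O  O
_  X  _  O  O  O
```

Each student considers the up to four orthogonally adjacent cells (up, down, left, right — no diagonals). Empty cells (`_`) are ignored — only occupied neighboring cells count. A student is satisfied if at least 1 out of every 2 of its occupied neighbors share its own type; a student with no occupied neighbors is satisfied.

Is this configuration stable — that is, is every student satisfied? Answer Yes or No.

Yes

Row 0: (0,0)X 1/1 satisfied · (0,2)O 2/2 satisfied · (0,3)O 3/3 satisfied · (0,4)O 3/3 satisfied · (0,5)O 2/2 satisfied
Row 1: (1,0)X 3/3 satisfied · (1,1)X 2/3 satisfied · (1,2)O 2/4 satisfied · (1,3)O 4/4 satisfied · (1,4)O 4/4 satisfied · (1,5)O 3/3 satisfied
Row 2: (2,0)X 2/2 satisfied · (2,1)X 4/4 satisfied · (2,2)X 2/4 satisfied · (2,3)O 3/4 satisfied · (2,4)O 4/4 satisfied · (2,5)O 3/3 satisfied
Row 3: (3,1)X 2/2 satisfied · (3,2)X 3/4 satisfied · (3,3)O 2/3 satisfied · (3,4)O 4/4 satisfied · (3,5)O 3/3 satisfied
Row 4: (4,0)X 0/0 satisfied · (4,2)X 1/1 satisfied · (4,4)O 3/3 satisfied · (4,5)O 3/3 satisfied
Row 5: (5,1)X 0/0 satisfied · (5,3)O 1/1 satisfied · (5,4)O 3/3 satisfied · (5,5)O 2/2 satisfied
All meet the threshold, so the configuration is stable.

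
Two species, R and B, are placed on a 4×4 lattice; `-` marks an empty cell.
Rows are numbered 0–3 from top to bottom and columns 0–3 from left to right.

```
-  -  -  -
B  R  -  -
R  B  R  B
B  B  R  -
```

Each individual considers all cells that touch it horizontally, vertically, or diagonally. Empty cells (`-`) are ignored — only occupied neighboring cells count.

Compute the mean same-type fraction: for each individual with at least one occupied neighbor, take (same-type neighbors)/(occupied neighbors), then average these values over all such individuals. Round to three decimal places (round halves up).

Row 1: (1,0)B 1/3 · (1,1)R 2/4
Row 2: (2,0)R 1/5 · (2,1)B 3/7 · (2,2)R 2/5 · (2,3)B 0/2
Row 3: (3,0)B 2/3 · (3,1)B 2/5 · (3,2)R 1/4
Sum over 9 individuals: 1/3 + 2/4 + 1/5 + 3/7 + 2/5 + 0/2 + 2/3 + 2/5 + 1/4 = 89/28; mean = 89/28 ÷ 9 = 89/252 = 0.353174… → 0.353.

0.353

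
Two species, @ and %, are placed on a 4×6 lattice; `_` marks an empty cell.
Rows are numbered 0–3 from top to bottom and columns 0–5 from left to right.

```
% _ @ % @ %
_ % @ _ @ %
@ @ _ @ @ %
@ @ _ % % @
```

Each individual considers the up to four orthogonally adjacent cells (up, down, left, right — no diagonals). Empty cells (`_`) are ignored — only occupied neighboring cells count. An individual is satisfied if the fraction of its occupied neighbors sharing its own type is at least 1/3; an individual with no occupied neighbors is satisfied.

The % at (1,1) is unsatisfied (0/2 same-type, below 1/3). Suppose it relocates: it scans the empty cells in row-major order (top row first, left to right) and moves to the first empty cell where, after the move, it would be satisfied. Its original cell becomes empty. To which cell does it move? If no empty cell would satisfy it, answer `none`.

Vacating (1,1). Empty cells in order:
  (0,1): 1/2 same-type → satisfied — stop here.

(0,1)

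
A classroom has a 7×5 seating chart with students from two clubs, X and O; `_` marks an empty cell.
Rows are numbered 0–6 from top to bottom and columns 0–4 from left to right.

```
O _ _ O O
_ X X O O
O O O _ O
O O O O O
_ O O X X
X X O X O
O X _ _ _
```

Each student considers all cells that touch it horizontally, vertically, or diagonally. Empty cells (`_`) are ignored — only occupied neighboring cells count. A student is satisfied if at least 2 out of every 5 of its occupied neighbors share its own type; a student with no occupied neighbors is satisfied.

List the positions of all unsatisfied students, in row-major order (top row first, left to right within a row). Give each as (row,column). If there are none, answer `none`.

(0,0), (1,1), (1,2), (4,3), (5,1), (5,2), (5,4), (6,0)

Row 0: (0,0)O 0/1 ✗ · (0,3)O 3/4 ✓ · (0,4)O 3/3 ✓
Row 1: (1,1)X 1/5 ✗ · (1,2)X 1/5 ✗ · (1,3)O 5/6 ✓ · (1,4)O 4/4 ✓
Row 2: (2,0)O 3/4 ✓ · (2,1)O 5/7 ✓ · (2,2)O 5/7 ✓ · (2,4)O 4/4 ✓
Row 3: (3,0)O 4/4 ✓ · (3,1)O 7/7 ✓ · (3,2)O 6/7 ✓ · (3,3)O 5/7 ✓ · (3,4)O 2/4 ✓
Row 4: (4,1)O 5/7 ✓ · (4,2)O 5/8 ✓ · (4,3)X 2/8 ✗ · (4,4)X 2/5 ✓
Row 5: (5,0)X 2/4 ✓ · (5,1)X 2/6 ✗ · (5,2)O 2/6 ✗ · (5,3)X 2/5 ✓ · (5,4)O 0/3 ✗
Row 6: (6,0)O 0/3 ✗ · (6,1)X 2/4 ✓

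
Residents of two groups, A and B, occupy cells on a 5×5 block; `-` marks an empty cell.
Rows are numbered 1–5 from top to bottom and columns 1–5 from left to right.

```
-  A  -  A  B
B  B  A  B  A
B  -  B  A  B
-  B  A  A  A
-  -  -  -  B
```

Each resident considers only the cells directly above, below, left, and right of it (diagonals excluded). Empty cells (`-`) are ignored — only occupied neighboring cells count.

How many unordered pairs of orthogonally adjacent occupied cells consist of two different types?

16

Scan each occupied cell's neighbors to the right and below so each pair is counted once.
From row 1: 4 unlike of 4 pairs (running 4/4).
From row 2: 6 unlike of 8 pairs (running 10/12).
From row 3: 4 unlike of 5 pairs (running 14/17).
From row 4: 2 unlike of 4 pairs (running 16/21).
Total adjacent occupied pairs: 21; unlike-type pairs: 16.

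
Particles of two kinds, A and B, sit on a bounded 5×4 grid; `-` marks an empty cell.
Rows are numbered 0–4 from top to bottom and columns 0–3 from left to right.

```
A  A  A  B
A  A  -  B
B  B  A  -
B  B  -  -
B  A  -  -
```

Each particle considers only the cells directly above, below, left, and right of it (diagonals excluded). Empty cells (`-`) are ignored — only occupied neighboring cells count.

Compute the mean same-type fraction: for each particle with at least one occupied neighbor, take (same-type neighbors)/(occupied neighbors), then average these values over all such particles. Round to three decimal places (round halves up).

Row 0: (0,0)A 2/2 · (0,1)A 3/3 · (0,2)A 1/2 · (0,3)B 1/2
Row 1: (1,0)A 2/3 · (1,1)A 2/3 · (1,3)B 1/1
Row 2: (2,0)B 2/3 · (2,1)B 2/4 · (2,2)A 0/1
Row 3: (3,0)B 3/3 · (3,1)B 2/3
Row 4: (4,0)B 1/2 · (4,1)A 0/2
Sum over 14 particles: 2/2 + 3/3 + 1/2 + 1/2 + 2/3 + 2/3 + 1/1 + 2/3 + 2/4 + 0/1 + 3/3 + 2/3 + 1/2 + 0/2 = 26/3; mean = 26/3 ÷ 14 = 13/21 = 0.619047… → 0.619.

0.619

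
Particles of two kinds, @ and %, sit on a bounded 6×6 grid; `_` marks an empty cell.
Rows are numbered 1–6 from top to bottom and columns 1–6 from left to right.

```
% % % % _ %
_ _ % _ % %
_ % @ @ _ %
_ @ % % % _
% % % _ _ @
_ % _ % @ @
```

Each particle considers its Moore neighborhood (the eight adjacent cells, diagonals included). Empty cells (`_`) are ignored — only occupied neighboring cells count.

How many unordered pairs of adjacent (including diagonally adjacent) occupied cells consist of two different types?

Scan each occupied cell's neighbors to the right and below (and the two forward diagonals) so each pair is counted once.
Row 1: %(1,1)–%(1,2)= %(1,2)–%(1,3)= %(1,2)–%(2,3)= %(1,3)–%(1,4)= %(1,3)–%(2,3)= %(1,4)–%(2,5)= %(1,4)–%(2,3)= %(1,6)–%(2,6)= %(1,6)–%(2,5)=  → 0/9 unlike.
Row 2: %(2,3)–@(3,3)≠ %(2,3)–@(3,4)≠ %(2,3)–%(3,2)= %(2,5)–%(2,6)= %(2,5)–%(3,6)= %(2,5)–@(3,4)≠ %(2,6)–%(3,6)=  → 3/7 unlike.
Row 3: %(3,2)–@(3,3)≠ %(3,2)–@(4,2)≠ %(3,2)–%(4,3)= @(3,3)–@(3,4)= @(3,3)–%(4,3)≠ @(3,3)–%(4,4)≠ @(3,3)–@(4,2)= @(3,4)–%(4,4)≠ @(3,4)–%(4,5)≠ @(3,4)–%(4,3)≠ %(3,6)–%(4,5)=  → 7/11 unlike.
Row 4: @(4,2)–%(4,3)≠ @(4,2)–%(5,2)≠ @(4,2)–%(5,3)≠ @(4,2)–%(5,1)≠ %(4,3)–%(4,4)= %(4,3)–%(5,3)= %(4,3)–%(5,2)= %(4,4)–%(4,5)= %(4,4)–%(5,3)= %(4,5)–@(5,6)≠  → 5/10 unlike.
Row 5: %(5,1)–%(5,2)= %(5,1)–%(6,2)= %(5,2)–%(5,3)= %(5,2)–%(6,2)= %(5,3)–%(6,4)= %(5,3)–%(6,2)= @(5,6)–@(6,6)= @(5,6)–@(6,5)=  → 0/8 unlike.
Row 6: %(6,4)–@(6,5)≠ @(6,5)–@(6,6)=  → 1/2 unlike.
Total adjacent occupied pairs: 47; unlike-type pairs: 16.

16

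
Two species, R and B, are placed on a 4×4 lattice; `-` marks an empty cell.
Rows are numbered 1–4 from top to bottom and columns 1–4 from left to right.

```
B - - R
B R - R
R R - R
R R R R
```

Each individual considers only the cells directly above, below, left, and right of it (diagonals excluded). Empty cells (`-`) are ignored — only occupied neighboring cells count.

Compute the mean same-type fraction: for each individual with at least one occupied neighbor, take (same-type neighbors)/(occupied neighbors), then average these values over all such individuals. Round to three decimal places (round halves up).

0.875

Row 1: (1,1)B 1/1 · (1,4)R 1/1
Row 2: (2,1)B 1/3 · (2,2)R 1/2 · (2,4)R 2/2
Row 3: (3,1)R 2/3 · (3,2)R 3/3 · (3,4)R 2/2
Row 4: (4,1)R 2/2 · (4,2)R 3/3 · (4,3)R 2/2 · (4,4)R 2/2
Sum over 12 individuals: 1/1 + 1/1 + 1/3 + 1/2 + 2/2 + 2/3 + 3/3 + 2/2 + 2/2 + 3/3 + 2/2 + 2/2 = 21/2; mean = 21/2 ÷ 12 = 7/8 = 0.875 → 0.875.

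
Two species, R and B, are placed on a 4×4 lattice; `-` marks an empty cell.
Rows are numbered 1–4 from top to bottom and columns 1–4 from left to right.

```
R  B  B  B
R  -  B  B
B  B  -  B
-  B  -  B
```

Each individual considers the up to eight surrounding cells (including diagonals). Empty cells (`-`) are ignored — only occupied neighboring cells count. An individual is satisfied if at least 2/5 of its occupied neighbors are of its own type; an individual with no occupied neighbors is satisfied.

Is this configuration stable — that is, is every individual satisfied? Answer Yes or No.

No

Row 1: (1,1)R 1/2 ✓ · (1,2)B 2/4 ✓ · (1,3)B 4/4 ✓ · (1,4)B 3/3 ✓
Row 2: (2,1)R 1/4 ✗ · (2,3)B 6/6 ✓ · (2,4)B 4/4 ✓
Row 3: (3,1)B 2/3 ✓ · (3,2)B 3/4 ✓ · (3,4)B 3/3 ✓
Row 4: (4,2)B 2/2 ✓ · (4,4)B 1/1 ✓
For instance (2,1) has only 1/4 same-type neighbors, below 2/5.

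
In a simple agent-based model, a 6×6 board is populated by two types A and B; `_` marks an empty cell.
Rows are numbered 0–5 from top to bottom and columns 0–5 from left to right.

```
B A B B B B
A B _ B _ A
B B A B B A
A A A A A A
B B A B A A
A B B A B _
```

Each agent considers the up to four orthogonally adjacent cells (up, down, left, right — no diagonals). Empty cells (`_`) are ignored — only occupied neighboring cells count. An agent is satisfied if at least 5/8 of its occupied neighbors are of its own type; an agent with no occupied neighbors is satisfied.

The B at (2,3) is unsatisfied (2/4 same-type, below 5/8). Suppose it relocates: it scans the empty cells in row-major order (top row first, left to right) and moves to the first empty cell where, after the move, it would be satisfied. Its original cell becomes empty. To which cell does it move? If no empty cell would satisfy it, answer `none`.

Vacating (2,3). Empty cells in order:
  (1,2): 3/4 same-type → satisfied — stop here.

(1,2)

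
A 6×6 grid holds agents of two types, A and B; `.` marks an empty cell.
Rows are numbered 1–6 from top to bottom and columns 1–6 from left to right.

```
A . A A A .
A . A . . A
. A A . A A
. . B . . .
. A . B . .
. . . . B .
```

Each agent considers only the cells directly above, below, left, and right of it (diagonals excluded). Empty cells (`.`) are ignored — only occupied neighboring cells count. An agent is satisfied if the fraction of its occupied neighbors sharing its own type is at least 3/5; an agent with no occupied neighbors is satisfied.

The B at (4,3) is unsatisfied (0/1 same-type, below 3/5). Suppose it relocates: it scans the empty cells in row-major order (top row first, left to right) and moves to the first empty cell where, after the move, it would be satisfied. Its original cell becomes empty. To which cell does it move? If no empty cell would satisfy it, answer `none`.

Vacating (4,3). Empty cells in order:
  (1,2): 0/2 same-type → still unsatisfied.
  (1,6): 0/2 same-type → still unsatisfied.
  (2,2): 0/3 same-type → still unsatisfied.
  (2,4): 0/2 same-type → still unsatisfied.
  (2,5): 0/3 same-type → still unsatisfied.
  (3,1): 0/2 same-type → still unsatisfied.
  (3,4): 0/2 same-type → still unsatisfied.
  (4,1): 0/0 same-type → satisfied — stop here.

(4,1)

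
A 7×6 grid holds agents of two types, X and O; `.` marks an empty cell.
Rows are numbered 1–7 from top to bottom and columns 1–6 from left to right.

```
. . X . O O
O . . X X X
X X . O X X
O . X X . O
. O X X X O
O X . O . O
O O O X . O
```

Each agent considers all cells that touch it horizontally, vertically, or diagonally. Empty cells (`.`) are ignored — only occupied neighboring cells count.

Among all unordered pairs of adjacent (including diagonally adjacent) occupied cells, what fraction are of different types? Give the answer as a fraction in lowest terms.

31/63

Scan each occupied cell's neighbors to the right and below (and the two forward diagonals) so each pair is counted once.
From row 1: 5 unlike of 7 pairs (running 5/7).
From row 2: 4 unlike of 11 pairs (running 9/18).
From row 3: 7 unlike of 11 pairs (running 16/29).
From row 4: 2 unlike of 10 pairs (running 18/39).
From row 5: 7 unlike of 12 pairs (running 25/51).
From row 6: 5 unlike of 9 pairs (running 30/60).
From row 7: 1 unlike of 3 pairs (running 31/63).
Total adjacent occupied pairs: 63; unlike-type pairs: 31.
31/63 is already in lowest terms.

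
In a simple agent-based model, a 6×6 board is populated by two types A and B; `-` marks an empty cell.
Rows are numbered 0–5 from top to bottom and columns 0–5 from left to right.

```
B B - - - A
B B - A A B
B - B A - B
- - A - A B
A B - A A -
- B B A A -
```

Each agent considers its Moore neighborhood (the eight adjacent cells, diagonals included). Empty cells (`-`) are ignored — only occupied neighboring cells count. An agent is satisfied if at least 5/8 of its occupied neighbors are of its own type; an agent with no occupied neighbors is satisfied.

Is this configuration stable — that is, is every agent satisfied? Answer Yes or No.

No

Row 0: (0,0)B 3/3 ok · (0,1)B 3/3 ok · (0,5)A 1/2 unhappy
Row 1: (1,0)B 4/4 ok · (1,1)B 5/5 ok · (1,3)A 2/3 ok · (1,4)A 3/5 unhappy · (1,5)B 1/3 unhappy
Row 2: (2,0)B 2/2 ok · (2,2)B 1/4 unhappy · (2,3)A 4/5 ok · (2,5)B 2/4 unhappy
Row 3: (3,2)A 2/4 unhappy · (3,4)A 3/5 unhappy · (3,5)B 1/3 unhappy
Row 4: (4,0)A 0/2 unhappy · (4,1)B 2/4 unhappy · (4,3)A 5/6 ok · (4,4)A 4/5 ok
Row 5: (5,1)B 2/3 ok · (5,2)B 2/4 unhappy · (5,3)A 3/4 ok · (5,4)A 3/3 ok
For instance (0,5) has only 1/2 same-type neighbors, below 5/8.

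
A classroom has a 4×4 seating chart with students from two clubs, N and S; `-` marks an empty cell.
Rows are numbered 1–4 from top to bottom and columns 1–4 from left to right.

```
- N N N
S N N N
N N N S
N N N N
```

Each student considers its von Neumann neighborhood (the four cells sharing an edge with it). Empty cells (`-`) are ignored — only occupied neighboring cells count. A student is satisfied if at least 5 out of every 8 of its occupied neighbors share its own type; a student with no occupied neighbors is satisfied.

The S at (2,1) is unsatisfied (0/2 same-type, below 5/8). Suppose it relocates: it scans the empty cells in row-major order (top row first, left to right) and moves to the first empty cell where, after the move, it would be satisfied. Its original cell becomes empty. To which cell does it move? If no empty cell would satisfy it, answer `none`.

Vacating (2,1). Empty cells in order:
  (1,1): 0/1 same-type → still unsatisfied.

none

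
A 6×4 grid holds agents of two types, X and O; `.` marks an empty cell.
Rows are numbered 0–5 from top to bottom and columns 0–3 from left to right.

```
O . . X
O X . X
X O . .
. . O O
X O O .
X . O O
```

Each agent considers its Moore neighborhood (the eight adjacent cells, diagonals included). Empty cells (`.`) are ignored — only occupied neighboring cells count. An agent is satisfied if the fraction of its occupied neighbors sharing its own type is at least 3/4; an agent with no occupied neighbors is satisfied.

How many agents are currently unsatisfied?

8

(0,0)O 1/2 not
(0,3)X 1/1 satisfied
(1,0)O 2/4 not
(1,1)X 1/4 not
(1,3)X 1/1 satisfied
(2,0)X 1/3 not
(2,1)O 2/4 not
(3,2)O 4/4 satisfied
(3,3)O 2/2 satisfied
(4,0)X 1/2 not
(4,1)O 3/5 not
(4,2)O 5/5 satisfied
(5,0)X 1/2 not
(5,2)O 3/3 satisfied
(5,3)O 2/2 satisfied
Unsatisfied: (0,0), (1,0), (1,1), (2,0), (2,1), (4,0), (4,1), (5,0) — 8 in total.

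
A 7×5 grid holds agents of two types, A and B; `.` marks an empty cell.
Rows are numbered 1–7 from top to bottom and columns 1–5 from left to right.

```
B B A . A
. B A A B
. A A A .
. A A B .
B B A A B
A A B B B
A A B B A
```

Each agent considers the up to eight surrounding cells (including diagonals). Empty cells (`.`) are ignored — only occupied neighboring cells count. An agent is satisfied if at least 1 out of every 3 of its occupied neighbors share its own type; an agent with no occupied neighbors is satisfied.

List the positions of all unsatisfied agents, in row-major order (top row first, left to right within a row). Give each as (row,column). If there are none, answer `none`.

Row 1: (1,1)B 2/2 ✓ · (1,2)B 2/4 ✓ · (1,3)A 2/4 ✓ · (1,5)A 1/2 ✓
Row 2: (2,2)B 2/6 ✓ · (2,3)A 5/7 ✓ · (2,4)A 5/6 ✓ · (2,5)B 0/3 ✗
Row 3: (3,2)A 4/5 ✓ · (3,3)A 6/8 ✓ · (3,4)A 4/6 ✓
Row 4: (4,2)A 4/6 ✓ · (4,3)A 6/8 ✓ · (4,4)B 1/6 ✗
Row 5: (5,1)B 1/4 ✗ · (5,2)B 2/7 ✗ · (5,3)A 4/8 ✓ · (5,4)A 2/7 ✗ · (5,5)B 3/4 ✓
Row 6: (6,1)A 3/5 ✓ · (6,2)A 4/8 ✓ · (6,3)B 4/8 ✓ · (6,4)B 5/8 ✓ · (6,5)B 3/5 ✓
Row 7: (7,1)A 3/3 ✓ · (7,2)A 3/5 ✓ · (7,3)B 3/5 ✓ · (7,4)B 4/5 ✓ · (7,5)A 0/3 ✗

(2,5), (4,4), (5,1), (5,2), (5,4), (7,5)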